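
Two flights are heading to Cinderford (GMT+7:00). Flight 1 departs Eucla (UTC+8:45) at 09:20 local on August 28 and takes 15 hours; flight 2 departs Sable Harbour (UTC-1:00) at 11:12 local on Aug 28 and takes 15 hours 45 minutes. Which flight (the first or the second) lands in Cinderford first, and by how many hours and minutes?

Flight 1 in UTC: 09:20 − 8:45 = 00:35 on Aug 28.
+15 hours → arrive 15:35 UTC on Aug 28.
Flight 2 in UTC: 11:12 + 1:00 = 12:12 on Aug 28.
+15 hours 45 minutes → arrive 03:57 UTC on Aug 29.
Flight 1 lands earlier by 12 hours 22 minutes.

the first, by 12 hours 22 minutes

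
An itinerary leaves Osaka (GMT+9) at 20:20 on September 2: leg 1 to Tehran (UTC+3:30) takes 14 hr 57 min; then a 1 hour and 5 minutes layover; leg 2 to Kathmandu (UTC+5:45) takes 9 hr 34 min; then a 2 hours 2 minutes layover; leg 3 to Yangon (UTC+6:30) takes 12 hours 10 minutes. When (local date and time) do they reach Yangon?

09:38 on September 4

Convert departure to UTC: 20:20 − 9:00 = 11:20 UTC on Sep 2.
Add 14 hours and 57 minutes leg 1 → 02:17 UTC (Sep 3).
Add 1 hour and 5 minutes layover in Tehran → 03:22 UTC.
Add 9 hours 34 minutes leg 2 → 12:56 UTC.
Add 2 hours 2 minutes layover in Kathmandu → 14:58 UTC.
Add 12 hours and 10 minutes leg 3 → 03:08 UTC (Sep 4).
Yangon is UTC+6:30, so local arrival = 03:08 + 6:30 = 09:38 on Sep 4.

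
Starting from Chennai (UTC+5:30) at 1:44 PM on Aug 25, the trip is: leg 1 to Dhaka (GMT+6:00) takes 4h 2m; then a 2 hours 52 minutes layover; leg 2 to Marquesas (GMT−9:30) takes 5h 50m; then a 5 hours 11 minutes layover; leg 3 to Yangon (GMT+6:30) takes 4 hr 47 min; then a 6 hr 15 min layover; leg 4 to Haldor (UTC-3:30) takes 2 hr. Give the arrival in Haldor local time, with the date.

11:41 AM on August 26

Convert departure to UTC: 1:44 PM − 5:30 = 8:14 AM UTC on Aug 25.
Add 4 hours and 2 minutes leg 1 → 12:16 PM UTC.
Add 2 hours 52 minutes layover in Dhaka → 3:08 PM UTC.
Add 5 hours and 50 minutes leg 2 → 8:58 PM UTC.
Add 5 hours and 11 minutes layover in Marquesas → 2:09 AM UTC (Aug 26).
Add 4 hours and 47 minutes leg 3 → 6:56 AM UTC.
Add 6 hours 15 minutes layover in Yangon → 1:11 PM UTC.
Add 2 hours leg 4 → 3:11 PM UTC.
Haldor is UTC−3:30, so local arrival = 3:11 PM − 3:30 = 11:41 AM on Aug 26.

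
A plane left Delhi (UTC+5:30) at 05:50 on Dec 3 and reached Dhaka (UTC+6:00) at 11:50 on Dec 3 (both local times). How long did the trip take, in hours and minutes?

Dhaka is 0:30 ahead of Delhi.
Clock-face elapsed time (ignoring zones) is 6 hours.
Actual elapsed = 6 hours − 0:30 = 5 hours 30 minutes.

5 hours 30 minutes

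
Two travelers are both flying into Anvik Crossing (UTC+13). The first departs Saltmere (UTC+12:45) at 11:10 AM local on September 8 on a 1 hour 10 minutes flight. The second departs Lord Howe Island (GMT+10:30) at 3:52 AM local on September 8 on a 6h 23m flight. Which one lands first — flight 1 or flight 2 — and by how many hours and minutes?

Flight 1 in UTC: 11:10 AM − 12:45 = 10:25 PM on Sep 7.
+1 hour 10 minutes → arrive 11:35 PM UTC on Sep 7.
Flight 2 in UTC: 3:52 AM − 10:30 = 5:22 PM on Sep 7.
+6 hours 23 minutes → arrive 11:45 PM UTC on Sep 7.
Flight 1 lands earlier by 10 minutes.

the first, by 10 minutes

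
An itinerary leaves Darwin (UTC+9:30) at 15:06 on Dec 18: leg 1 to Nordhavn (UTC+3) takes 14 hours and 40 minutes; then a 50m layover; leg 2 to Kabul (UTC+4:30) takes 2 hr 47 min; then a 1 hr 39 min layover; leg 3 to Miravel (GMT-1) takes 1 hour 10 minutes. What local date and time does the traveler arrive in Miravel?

Convert departure to UTC: 15:06 − 9:30 = 05:36 UTC on Dec 18.
Add 14 hours 40 minutes leg 1 → 20:16 UTC.
Add 50 minutes layover in Nordhavn → 21:06 UTC.
Add 2 hours and 47 minutes leg 2 → 23:53 UTC.
Add 1 hour 39 minutes layover in Kabul → 01:32 UTC (Dec 19).
Add 1 hour 10 minutes leg 3 → 02:42 UTC.
Miravel is UTC−1:00, so local arrival = 02:42 − 1:00 = 01:42 on Dec 19.

01:42 on December 19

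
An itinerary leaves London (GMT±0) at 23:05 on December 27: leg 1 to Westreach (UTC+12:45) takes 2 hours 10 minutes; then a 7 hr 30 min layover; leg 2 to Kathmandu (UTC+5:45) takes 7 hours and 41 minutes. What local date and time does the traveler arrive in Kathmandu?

London is at UTC+0, so departure is already 23:05 UTC on Dec 27.
Add 2 hours and 10 minutes leg 1 → 01:15 UTC (Dec 28).
Add 7 hours and 30 minutes layover in Westreach → 08:45 UTC.
Add 7 hours and 41 minutes leg 2 → 16:26 UTC.
Kathmandu is UTC+5:45, so local arrival = 16:26 + 5:45 = 22:11 on Dec 28.

22:11 on Dec 28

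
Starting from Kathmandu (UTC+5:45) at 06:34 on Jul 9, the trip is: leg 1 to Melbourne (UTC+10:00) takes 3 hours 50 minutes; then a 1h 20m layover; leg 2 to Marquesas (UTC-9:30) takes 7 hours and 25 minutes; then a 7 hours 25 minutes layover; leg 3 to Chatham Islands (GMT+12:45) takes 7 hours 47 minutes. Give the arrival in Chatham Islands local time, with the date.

17:21 on July 10

Convert departure to UTC: 06:34 − 5:45 = 00:49 UTC on Jul 9.
Add 3 hours and 50 minutes leg 1 → 04:39 UTC.
Add 1 hour 20 minutes layover in Melbourne → 05:59 UTC.
Add 7 hours and 25 minutes leg 2 → 13:24 UTC.
Add 7 hours and 25 minutes layover in Marquesas → 20:49 UTC.
Add 7 hours 47 minutes leg 3 → 04:36 UTC (Jul 10).
Chatham Islands is UTC+12:45, so local arrival = 04:36 + 12:45 = 17:21 on Jul 10.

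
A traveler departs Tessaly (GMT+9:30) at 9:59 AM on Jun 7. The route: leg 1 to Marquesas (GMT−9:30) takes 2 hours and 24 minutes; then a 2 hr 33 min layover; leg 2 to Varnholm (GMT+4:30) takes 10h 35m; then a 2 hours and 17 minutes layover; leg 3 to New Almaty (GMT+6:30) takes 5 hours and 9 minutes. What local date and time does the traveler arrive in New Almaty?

5:57 AM on Jun 8

Convert departure to UTC: 9:59 AM − 9:30 = 12:29 AM UTC on Jun 7.
Add 2 hours and 24 minutes leg 1 → 2:53 AM UTC.
Add 2 hours and 33 minutes layover in Marquesas → 5:26 AM UTC.
Add 10 hours and 35 minutes leg 2 → 4:01 PM UTC.
Add 2 hours 17 minutes layover in Varnholm → 6:18 PM UTC.
Add 5 hours and 9 minutes leg 3 → 11:27 PM UTC.
New Almaty is UTC+6:30, so local arrival = 11:27 PM + 6:30 = 5:57 AM on Jun 8.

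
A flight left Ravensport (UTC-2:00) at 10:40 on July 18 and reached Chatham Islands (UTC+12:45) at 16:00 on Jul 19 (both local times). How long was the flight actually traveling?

Departure in UTC: 10:40 + 2:00 = 12:40 on Jul 18.
Arrival in UTC: 16:00 − 12:45 = 03:15 on Jul 19.
Elapsed = 03:15 − 12:40 (+1 day) = 14 hours 35 minutes.

14 hours 35 minutes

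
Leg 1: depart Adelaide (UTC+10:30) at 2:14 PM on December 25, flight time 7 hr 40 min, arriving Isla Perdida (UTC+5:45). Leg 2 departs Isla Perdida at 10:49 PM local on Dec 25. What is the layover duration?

Convert departure to UTC: 2:14 PM − 10:30 = 3:44 AM UTC on Dec 25.
Add 7 hours 40 minutes flight time → 11:24 AM UTC.
Isla Perdida is UTC+5:45, so local arrival = 11:24 AM + 5:45 = 5:09 PM on Dec 25.
Layover = 10:49 PM − 5:09 PM = 5 hours 40 minutes.

5 hours 40 minutes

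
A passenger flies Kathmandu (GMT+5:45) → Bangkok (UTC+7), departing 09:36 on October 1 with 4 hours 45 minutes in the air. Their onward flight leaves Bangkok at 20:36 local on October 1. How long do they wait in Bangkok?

Convert departure to UTC: 09:36 − 5:45 = 03:51 UTC on Oct 1.
Add 4 hours 45 minutes flight time → 08:36 UTC.
Bangkok is UTC+7:00, so local arrival = 08:36 + 7:00 = 15:36 on Oct 1.
Layover = 20:36 − 15:36 = 5 hours.

5 hours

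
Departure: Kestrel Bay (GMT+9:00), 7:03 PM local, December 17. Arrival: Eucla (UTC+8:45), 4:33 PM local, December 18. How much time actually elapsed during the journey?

Departure in UTC: 7:03 PM − 9:00 = 10:03 AM on Dec 17.
Arrival in UTC: 4:33 PM − 8:45 = 7:48 AM on Dec 18.
Elapsed = 7:48 AM − 10:03 AM (+1 day) = 21 hours 45 minutes.

21 hours 45 minutes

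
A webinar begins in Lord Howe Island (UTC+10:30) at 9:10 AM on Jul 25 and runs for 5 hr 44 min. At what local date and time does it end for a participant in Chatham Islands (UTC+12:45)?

Convert start to UTC: 9:10 AM − 10:30 = 10:40 PM UTC on Jul 24.
Add 5 hours 44 minutes duration → 4:24 AM UTC (Jul 25).
Chatham Islands is UTC+12:45, so local end time = 4:24 AM + 12:45 = 5:09 PM on Jul 25.

5:09 PM on Jul 25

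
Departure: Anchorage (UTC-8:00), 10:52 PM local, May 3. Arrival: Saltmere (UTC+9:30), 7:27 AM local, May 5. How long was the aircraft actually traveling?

Departure in UTC: 10:52 PM + 8:00 = 6:52 AM on May 4.
Arrival in UTC: 7:27 AM − 9:30 = 9:57 PM on May 4.
Elapsed = 9:57 PM − 6:52 AM = 15 hours 5 minutes.

15 hours 5 minutes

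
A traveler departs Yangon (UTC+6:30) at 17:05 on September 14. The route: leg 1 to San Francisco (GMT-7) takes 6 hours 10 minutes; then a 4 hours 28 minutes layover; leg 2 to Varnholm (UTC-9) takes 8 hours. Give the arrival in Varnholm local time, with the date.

20:13 on Sep 14

Convert departure to UTC: 17:05 − 6:30 = 10:35 UTC on Sep 14.
Add 6 hours 10 minutes leg 1 → 16:45 UTC.
Add 4 hours and 28 minutes layover in San Francisco → 21:13 UTC.
Add 8 hours leg 2 → 05:13 UTC (Sep 15).
Varnholm is UTC−9:00, so local arrival = 05:13 − 9:00 = 20:13 on Sep 14.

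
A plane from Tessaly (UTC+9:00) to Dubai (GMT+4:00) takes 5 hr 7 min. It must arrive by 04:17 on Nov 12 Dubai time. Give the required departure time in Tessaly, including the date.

04:10 on November 12

Target arrival in UTC: 04:17 − 4:00 = 00:17 on Nov 12.
Subtract 5 hours and 7 minutes → departure 19:10 UTC on Nov 11.
Tessaly is UTC+9:00: 19:10 + 9:00 = 04:10 on Nov 12.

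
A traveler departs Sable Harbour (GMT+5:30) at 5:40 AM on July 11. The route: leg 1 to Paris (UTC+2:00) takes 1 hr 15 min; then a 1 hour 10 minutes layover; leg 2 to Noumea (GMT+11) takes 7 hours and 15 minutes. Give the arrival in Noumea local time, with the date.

8:50 PM on July 11

Convert departure to UTC: 5:40 AM − 5:30 = 12:10 AM UTC on Jul 11.
Add 1 hour 15 minutes leg 1 → 1:25 AM UTC.
Add 1 hour and 10 minutes layover in Paris → 2:35 AM UTC.
Add 7 hours and 15 minutes leg 2 → 9:50 AM UTC.
Noumea is UTC+11:00, so local arrival = 9:50 AM + 11:00 = 8:50 PM on Jul 11.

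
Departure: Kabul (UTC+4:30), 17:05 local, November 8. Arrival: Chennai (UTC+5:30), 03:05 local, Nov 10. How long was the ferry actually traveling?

Departure in UTC: 17:05 − 4:30 = 12:35 on Nov 8.
Arrival in UTC: 03:05 − 5:30 = 21:35 on Nov 9.
Elapsed = 21:35 − 12:35 (+1 day) = 33 hours.

33 hours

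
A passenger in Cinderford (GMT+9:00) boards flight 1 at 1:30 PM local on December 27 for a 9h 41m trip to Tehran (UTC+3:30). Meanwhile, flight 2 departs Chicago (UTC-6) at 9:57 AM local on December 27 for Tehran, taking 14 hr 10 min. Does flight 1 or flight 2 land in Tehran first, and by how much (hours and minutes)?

the first, by 15 hours 56 minutes

Flight 1 in UTC: 1:30 PM − 9:00 = 4:30 AM on Dec 27.
+9 hours 41 minutes → arrive 2:11 PM UTC on Dec 27.
Flight 2 in UTC: 9:57 AM + 6:00 = 3:57 PM on Dec 27.
+14 hours and 10 minutes → arrive 6:07 AM UTC on Dec 28.
Flight 1 lands earlier by 15 hours 56 minutes.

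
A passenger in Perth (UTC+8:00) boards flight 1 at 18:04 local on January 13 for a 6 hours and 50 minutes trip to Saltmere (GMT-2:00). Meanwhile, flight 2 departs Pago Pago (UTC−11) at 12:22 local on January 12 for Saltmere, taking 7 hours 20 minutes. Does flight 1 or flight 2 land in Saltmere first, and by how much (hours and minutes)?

the second, by 10 hours 12 minutes

Flight 1 in UTC: 18:04 − 8:00 = 10:04 on Jan 13.
+6 hours and 50 minutes → arrive 16:54 UTC on Jan 13.
Flight 2 in UTC: 12:22 + 11:00 = 23:22 on Jan 12.
+7 hours and 20 minutes → arrive 06:42 UTC on Jan 13.
Flight 2 lands earlier by 10 hours 12 minutes.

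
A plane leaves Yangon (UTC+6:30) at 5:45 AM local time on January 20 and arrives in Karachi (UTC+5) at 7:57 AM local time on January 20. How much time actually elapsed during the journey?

3 hours 42 minutes

Karachi is 1:30 behind Yangon.
Clock-face elapsed time (ignoring zones) is 2 hours 12 minutes.
Actual elapsed = 2 hours 12 minutes + 1:30 = 3 hours 42 minutes.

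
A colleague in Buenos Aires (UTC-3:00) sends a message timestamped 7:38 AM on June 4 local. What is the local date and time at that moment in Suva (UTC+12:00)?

10:38 PM on June 4

Suva is 15:00 ahead of Buenos Aires.
Shift by the zone difference: 7:38 AM + 15:00 = 10:38 PM on Jun 4 in Suva.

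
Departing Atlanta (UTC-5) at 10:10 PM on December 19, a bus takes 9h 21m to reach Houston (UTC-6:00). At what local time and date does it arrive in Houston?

6:31 AM on December 20

Convert departure to UTC: 10:10 PM + 5:00 = 3:10 AM UTC on Dec 20.
Add 9 hours and 21 minutes travel time → 12:31 PM UTC.
Houston is UTC−6:00, so local arrival = 12:31 PM − 6:00 = 6:31 AM on Dec 20.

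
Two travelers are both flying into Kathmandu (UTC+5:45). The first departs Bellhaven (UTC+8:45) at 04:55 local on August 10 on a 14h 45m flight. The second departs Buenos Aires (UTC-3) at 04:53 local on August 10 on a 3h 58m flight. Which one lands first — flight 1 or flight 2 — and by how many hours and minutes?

Flight 1 in UTC: 04:55 − 8:45 = 20:10 on Aug 9.
+14 hours and 45 minutes → arrive 10:55 UTC on Aug 10.
Flight 2 in UTC: 04:53 + 3:00 = 07:53 on Aug 10.
+3 hours 58 minutes → arrive 11:51 UTC on Aug 10.
Flight 1 lands earlier by 56 minutes.

the first, by 56 minutes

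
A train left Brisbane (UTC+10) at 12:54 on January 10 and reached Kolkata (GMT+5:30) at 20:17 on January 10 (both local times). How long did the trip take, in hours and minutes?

Departure in UTC: 12:54 − 10:00 = 02:54 on Jan 10.
Arrival in UTC: 20:17 − 5:30 = 14:47 on Jan 10.
Elapsed = 14:47 − 02:54 = 11 hours 53 minutes.

11 hours 53 minutes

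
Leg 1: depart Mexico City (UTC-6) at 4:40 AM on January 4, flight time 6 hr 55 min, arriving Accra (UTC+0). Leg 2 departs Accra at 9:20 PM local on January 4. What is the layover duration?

Convert departure to UTC: 4:40 AM + 6:00 = 10:40 AM UTC on Jan 4.
Add 6 hours and 55 minutes flight time → 5:35 PM UTC.
Accra is UTC+0, so local arrival is the same: 5:35 PM on Jan 4.
Layover = 9:20 PM − 5:35 PM = 3 hours 45 minutes.

3 hours 45 minutes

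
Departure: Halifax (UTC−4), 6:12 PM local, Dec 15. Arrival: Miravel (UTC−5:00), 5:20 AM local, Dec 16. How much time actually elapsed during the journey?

Departure in UTC: 6:12 PM + 4:00 = 10:12 PM on Dec 15.
Arrival in UTC: 5:20 AM + 5:00 = 10:20 AM on Dec 16.
Elapsed = 10:20 AM − 10:12 PM (+1 day) = 12 hours 8 minutes.

12 hours 8 minutes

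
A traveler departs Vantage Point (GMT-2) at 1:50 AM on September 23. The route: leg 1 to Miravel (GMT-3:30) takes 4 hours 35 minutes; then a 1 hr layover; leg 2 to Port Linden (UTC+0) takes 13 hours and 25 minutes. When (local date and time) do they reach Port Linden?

10:50 PM on September 23

Convert departure to UTC: 1:50 AM + 2:00 = 3:50 AM UTC on Sep 23.
Add 4 hours 35 minutes leg 1 → 8:25 AM UTC.
Add 1 hour layover in Miravel → 9:25 AM UTC.
Add 13 hours and 25 minutes leg 2 → 10:50 PM UTC.
Port Linden is UTC+0, so local arrival is the same: 10:50 PM on Sep 23.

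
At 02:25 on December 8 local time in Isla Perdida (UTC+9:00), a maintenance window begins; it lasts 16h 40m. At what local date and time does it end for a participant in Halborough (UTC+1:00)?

11:05 on December 8

Halborough is 8:00 behind Isla Perdida.
After 16 hours and 40 minutes it is 19:05 in Isla Perdida.
Shift by the zone difference: 19:05 − 8:00 = 11:05 on Dec 8 in Halborough.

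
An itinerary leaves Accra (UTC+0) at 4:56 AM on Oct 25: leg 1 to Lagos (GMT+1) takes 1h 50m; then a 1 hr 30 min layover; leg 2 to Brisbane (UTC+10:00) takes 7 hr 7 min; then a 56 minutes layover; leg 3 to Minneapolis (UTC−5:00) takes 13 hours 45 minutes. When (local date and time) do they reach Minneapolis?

1:04 AM on October 26

Accra is at UTC+0, so departure is already 4:56 AM UTC on Oct 25.
Add 1 hour and 50 minutes leg 1 → 6:46 AM UTC.
Add 1 hour 30 minutes layover in Lagos → 8:16 AM UTC.
Add 7 hours and 7 minutes leg 2 → 3:23 PM UTC.
Add 56 minutes layover in Brisbane → 4:19 PM UTC.
Add 13 hours and 45 minutes leg 3 → 6:04 AM UTC (Oct 26).
Minneapolis is UTC−5:00, so local arrival = 6:04 AM − 5:00 = 1:04 AM on Oct 26.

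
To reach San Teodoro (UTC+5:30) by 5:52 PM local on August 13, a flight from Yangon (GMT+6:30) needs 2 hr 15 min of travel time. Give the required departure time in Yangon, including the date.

Target arrival in UTC: 5:52 PM − 5:30 = 12:22 PM on Aug 13.
Subtract 2 hours 15 minutes → departure 10:07 AM UTC on Aug 13.
Yangon is UTC+6:30: 10:07 AM + 6:30 = 4:37 PM on Aug 13.

4:37 PM on Aug 13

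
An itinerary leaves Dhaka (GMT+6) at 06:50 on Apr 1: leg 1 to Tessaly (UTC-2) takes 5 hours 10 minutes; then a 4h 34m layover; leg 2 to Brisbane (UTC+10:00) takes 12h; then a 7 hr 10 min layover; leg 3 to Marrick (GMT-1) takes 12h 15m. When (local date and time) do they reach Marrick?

Convert departure to UTC: 06:50 − 6:00 = 00:50 UTC on Apr 1.
Add 5 hours and 10 minutes leg 1 → 06:00 UTC.
Add 4 hours and 34 minutes layover in Tessaly → 10:34 UTC.
Add 12 hours leg 2 → 22:34 UTC.
Add 7 hours 10 minutes layover in Brisbane → 05:44 UTC (Apr 2).
Add 12 hours and 15 minutes leg 3 → 17:59 UTC.
Marrick is UTC−1:00, so local arrival = 17:59 − 1:00 = 16:59 on Apr 2.

16:59 on April 2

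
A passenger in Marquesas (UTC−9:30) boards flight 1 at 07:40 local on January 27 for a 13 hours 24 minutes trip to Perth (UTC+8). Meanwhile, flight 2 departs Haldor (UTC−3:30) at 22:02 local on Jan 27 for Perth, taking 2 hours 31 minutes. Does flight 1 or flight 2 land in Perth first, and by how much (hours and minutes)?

the second, by 2 hours 31 minutes

Flight 1 in UTC: 07:40 + 9:30 = 17:10 on Jan 27.
+13 hours 24 minutes → arrive 06:34 UTC on Jan 28.
Flight 2 in UTC: 22:02 + 3:30 = 01:32 on Jan 28.
+2 hours 31 minutes → arrive 04:03 UTC on Jan 28.
Flight 2 lands earlier by 2 hours 31 minutes.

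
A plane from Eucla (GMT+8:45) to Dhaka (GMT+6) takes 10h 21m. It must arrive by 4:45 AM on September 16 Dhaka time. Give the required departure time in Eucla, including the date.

9:09 PM on September 15

Target arrival in UTC: 4:45 AM − 6:00 = 10:45 PM on Sep 15.
Subtract 10 hours and 21 minutes → departure 12:24 PM UTC on Sep 15.
Eucla is UTC+8:45: 12:24 PM + 8:45 = 9:09 PM on Sep 15.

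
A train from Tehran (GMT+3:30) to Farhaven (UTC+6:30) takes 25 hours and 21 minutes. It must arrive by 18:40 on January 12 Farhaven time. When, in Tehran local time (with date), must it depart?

14:19 on January 11

Target arrival in UTC: 18:40 − 6:30 = 12:10 on Jan 12.
Subtract 25 hours 21 minutes → departure 10:49 UTC on Jan 11.
Tehran is UTC+3:30: 10:49 + 3:30 = 14:19 on Jan 11.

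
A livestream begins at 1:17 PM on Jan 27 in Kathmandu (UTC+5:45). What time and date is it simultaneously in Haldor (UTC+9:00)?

4:32 PM on Jan 27

In UTC: 1:17 PM − 5:45 = 7:32 AM on Jan 27.
Haldor is UTC+9:00: 7:32 AM + 9:00 = 4:32 PM on Jan 27.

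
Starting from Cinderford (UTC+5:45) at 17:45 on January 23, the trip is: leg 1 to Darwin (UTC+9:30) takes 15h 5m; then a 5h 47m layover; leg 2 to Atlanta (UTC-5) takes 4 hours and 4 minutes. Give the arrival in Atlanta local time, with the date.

Convert departure to UTC: 17:45 − 5:45 = 12:00 UTC on Jan 23.
Add 15 hours 5 minutes leg 1 → 03:05 UTC (Jan 24).
Add 5 hours and 47 minutes layover in Darwin → 08:52 UTC.
Add 4 hours and 4 minutes leg 2 → 12:56 UTC.
Atlanta is UTC−5:00, so local arrival = 12:56 − 5:00 = 07:56 on Jan 24.

07:56 on Jan 24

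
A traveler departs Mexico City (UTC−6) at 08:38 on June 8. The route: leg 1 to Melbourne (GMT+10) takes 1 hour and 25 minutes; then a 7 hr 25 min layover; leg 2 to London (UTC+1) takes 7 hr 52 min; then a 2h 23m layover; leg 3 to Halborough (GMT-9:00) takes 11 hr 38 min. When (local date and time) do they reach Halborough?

Convert departure to UTC: 08:38 + 6:00 = 14:38 UTC on Jun 8.
Add 1 hour 25 minutes leg 1 → 16:03 UTC.
Add 7 hours 25 minutes layover in Melbourne → 23:28 UTC.
Add 7 hours and 52 minutes leg 2 → 07:20 UTC (Jun 9).
Add 2 hours 23 minutes layover in London → 09:43 UTC.
Add 11 hours 38 minutes leg 3 → 21:21 UTC.
Halborough is UTC−9:00, so local arrival = 21:21 − 9:00 = 12:21 on Jun 9.

12:21 on Jun 9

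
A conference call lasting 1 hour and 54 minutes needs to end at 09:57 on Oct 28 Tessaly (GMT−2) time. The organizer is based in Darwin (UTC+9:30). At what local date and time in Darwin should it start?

Target end time in UTC: 09:57 + 2:00 = 11:57 on Oct 28.
Subtract 1 hour 54 minutes → start 10:03 UTC on Oct 28.
Darwin is UTC+9:30: 10:03 + 9:30 = 19:33 on Oct 28.

19:33 on October 28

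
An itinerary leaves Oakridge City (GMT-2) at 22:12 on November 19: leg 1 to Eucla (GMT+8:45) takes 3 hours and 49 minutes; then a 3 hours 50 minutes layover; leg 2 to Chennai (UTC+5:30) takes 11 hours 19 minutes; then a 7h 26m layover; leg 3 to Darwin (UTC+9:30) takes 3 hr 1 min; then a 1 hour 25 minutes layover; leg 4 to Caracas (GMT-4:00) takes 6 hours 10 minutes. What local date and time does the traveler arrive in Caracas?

09:12 on November 21

Convert departure to UTC: 22:12 + 2:00 = 00:12 UTC on Nov 20.
Add 3 hours 49 minutes leg 1 → 04:01 UTC.
Add 3 hours 50 minutes layover in Eucla → 07:51 UTC.
Add 11 hours 19 minutes leg 2 → 19:10 UTC.
Add 7 hours and 26 minutes layover in Chennai → 02:36 UTC (Nov 21).
Add 3 hours and 1 minute leg 3 → 05:37 UTC.
Add 1 hour 25 minutes layover in Darwin → 07:02 UTC.
Add 6 hours 10 minutes leg 4 → 13:12 UTC.
Caracas is UTC−4:00, so local arrival = 13:12 − 4:00 = 09:12 on Nov 21.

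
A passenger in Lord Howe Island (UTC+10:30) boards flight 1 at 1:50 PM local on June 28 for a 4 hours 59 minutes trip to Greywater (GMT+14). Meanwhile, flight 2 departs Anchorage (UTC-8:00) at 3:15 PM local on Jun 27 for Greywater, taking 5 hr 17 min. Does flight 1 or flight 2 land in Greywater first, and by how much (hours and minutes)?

Flight 1 in UTC: 1:50 PM − 10:30 = 3:20 AM on Jun 28.
+4 hours and 59 minutes → arrive 8:19 AM UTC on Jun 28.
Flight 2 in UTC: 3:15 PM + 8:00 = 11:15 PM on Jun 27.
+5 hours 17 minutes → arrive 4:32 AM UTC on Jun 28.
Flight 2 lands earlier by 3 hours 47 minutes.

the second, by 3 hours 47 minutes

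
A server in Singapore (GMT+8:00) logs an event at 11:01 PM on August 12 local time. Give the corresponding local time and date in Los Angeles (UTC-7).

In UTC: 11:01 PM − 8:00 = 3:01 PM on Aug 12.
Los Angeles is UTC−7:00: 3:01 PM − 7:00 = 8:01 AM on Aug 12.

8:01 AM on August 12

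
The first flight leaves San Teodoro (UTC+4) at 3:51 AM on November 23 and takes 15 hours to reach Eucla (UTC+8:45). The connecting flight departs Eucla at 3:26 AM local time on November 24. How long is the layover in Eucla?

3 hours 50 minutes

Convert departure to UTC: 3:51 AM − 4:00 = 11:51 PM UTC on Nov 22.
Add 15 hours flight time → 2:51 PM UTC (Nov 23).
Eucla is UTC+8:45, so local arrival = 2:51 PM + 8:45 = 11:36 PM on Nov 23.
Layover = 3:26 AM − 11:36 PM (+1 day) = 3 hours 50 minutes.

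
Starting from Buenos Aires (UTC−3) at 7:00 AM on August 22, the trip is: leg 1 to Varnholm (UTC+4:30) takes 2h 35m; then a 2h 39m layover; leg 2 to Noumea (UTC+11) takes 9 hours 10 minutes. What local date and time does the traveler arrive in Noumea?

Convert departure to UTC: 7:00 AM + 3:00 = 10:00 AM UTC on Aug 22.
Add 2 hours and 35 minutes leg 1 → 12:35 PM UTC.
Add 2 hours 39 minutes layover in Varnholm → 3:14 PM UTC.
Add 9 hours and 10 minutes leg 2 → 12:24 AM UTC (Aug 23).
Noumea is UTC+11:00, so local arrival = 12:24 AM + 11:00 = 11:24 AM on Aug 23.

11:24 AM on August 23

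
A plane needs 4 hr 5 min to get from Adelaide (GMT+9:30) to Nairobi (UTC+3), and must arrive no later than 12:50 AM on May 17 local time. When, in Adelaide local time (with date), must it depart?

3:15 AM on May 17

Target arrival in UTC: 12:50 AM − 3:00 = 9:50 PM on May 16.
Subtract 4 hours and 5 minutes → departure 5:45 PM UTC on May 16.
Adelaide is UTC+9:30: 5:45 PM + 9:30 = 3:15 AM on May 17.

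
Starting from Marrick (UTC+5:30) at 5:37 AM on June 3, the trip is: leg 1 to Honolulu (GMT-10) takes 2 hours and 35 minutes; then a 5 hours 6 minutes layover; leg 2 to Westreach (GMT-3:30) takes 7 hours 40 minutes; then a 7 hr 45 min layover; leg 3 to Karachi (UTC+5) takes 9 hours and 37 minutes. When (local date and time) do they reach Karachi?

1:50 PM on Jun 4

Convert departure to UTC: 5:37 AM − 5:30 = 12:07 AM UTC on Jun 3.
Add 2 hours 35 minutes leg 1 → 2:42 AM UTC.
Add 5 hours 6 minutes layover in Honolulu → 7:48 AM UTC.
Add 7 hours and 40 minutes leg 2 → 3:28 PM UTC.
Add 7 hours and 45 minutes layover in Westreach → 11:13 PM UTC.
Add 9 hours and 37 minutes leg 3 → 8:50 AM UTC (Jun 4).
Karachi is UTC+5:00, so local arrival = 8:50 AM + 5:00 = 1:50 PM on Jun 4.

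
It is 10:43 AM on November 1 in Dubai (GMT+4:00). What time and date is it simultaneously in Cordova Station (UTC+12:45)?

Cordova Station is 8:45 ahead of Dubai.
Shift by the zone difference: 10:43 AM + 8:45 = 7:28 PM on Nov 1 in Cordova Station.

7:28 PM on November 1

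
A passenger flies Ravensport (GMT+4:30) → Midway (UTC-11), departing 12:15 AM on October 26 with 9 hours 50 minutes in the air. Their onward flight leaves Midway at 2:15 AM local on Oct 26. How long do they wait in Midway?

7 hours 40 minutes

Convert departure to UTC: 12:15 AM − 4:30 = 7:45 PM UTC on Oct 25.
Add 9 hours and 50 minutes flight time → 5:35 AM UTC (Oct 26).
Midway is UTC−11:00, so local arrival = 5:35 AM − 11:00 = 6:35 PM on Oct 25.
Layover = 2:15 AM − 6:35 PM (+1 day) = 7 hours 40 minutes.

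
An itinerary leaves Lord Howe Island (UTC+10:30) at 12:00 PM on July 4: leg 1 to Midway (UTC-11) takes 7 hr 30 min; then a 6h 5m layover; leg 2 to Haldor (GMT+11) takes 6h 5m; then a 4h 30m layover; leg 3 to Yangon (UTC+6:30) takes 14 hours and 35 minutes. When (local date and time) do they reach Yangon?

10:45 PM on Jul 5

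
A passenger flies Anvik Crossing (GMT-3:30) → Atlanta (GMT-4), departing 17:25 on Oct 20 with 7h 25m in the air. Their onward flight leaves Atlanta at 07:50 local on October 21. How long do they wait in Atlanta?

7 hours 30 minutes

Convert departure to UTC: 17:25 + 3:30 = 20:55 UTC on Oct 20.
Add 7 hours 25 minutes flight time → 04:20 UTC (Oct 21).
Atlanta is UTC−4:00, so local arrival = 04:20 − 4:00 = 00:20 on Oct 21.
Layover = 07:50 − 00:20 = 7 hours 30 minutes.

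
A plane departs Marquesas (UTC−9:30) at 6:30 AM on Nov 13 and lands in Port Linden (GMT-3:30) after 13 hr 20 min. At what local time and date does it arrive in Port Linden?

1:50 AM on November 14

Convert departure to UTC: 6:30 AM + 9:30 = 4:00 PM UTC on Nov 13.
Add 13 hours and 20 minutes travel time → 5:20 AM UTC (Nov 14).
Port Linden is UTC−3:30, so local arrival = 5:20 AM − 3:30 = 1:50 AM on Nov 14.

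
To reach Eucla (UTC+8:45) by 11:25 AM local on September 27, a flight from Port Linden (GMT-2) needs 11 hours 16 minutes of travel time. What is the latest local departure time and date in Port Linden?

1:24 PM on Sep 26

Target arrival in UTC: 11:25 AM − 8:45 = 2:40 AM on Sep 27.
Subtract 11 hours and 16 minutes → departure 3:24 PM UTC on Sep 26.
Port Linden is UTC−2:00: 3:24 PM − 2:00 = 1:24 PM on Sep 26.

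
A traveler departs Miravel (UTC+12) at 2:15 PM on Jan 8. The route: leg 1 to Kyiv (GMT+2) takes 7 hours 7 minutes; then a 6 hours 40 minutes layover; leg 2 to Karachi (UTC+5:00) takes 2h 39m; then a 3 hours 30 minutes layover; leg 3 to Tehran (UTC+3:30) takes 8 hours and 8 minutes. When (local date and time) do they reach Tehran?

9:49 AM on January 9

Convert departure to UTC: 2:15 PM − 12:00 = 2:15 AM UTC on Jan 8.
Add 7 hours 7 minutes leg 1 → 9:22 AM UTC.
Add 6 hours 40 minutes layover in Kyiv → 4:02 PM UTC.
Add 2 hours 39 minutes leg 2 → 6:41 PM UTC.
Add 3 hours and 30 minutes layover in Karachi → 10:11 PM UTC.
Add 8 hours 8 minutes leg 3 → 6:19 AM UTC (Jan 9).
Tehran is UTC+3:30, so local arrival = 6:19 AM + 3:30 = 9:49 AM on Jan 9.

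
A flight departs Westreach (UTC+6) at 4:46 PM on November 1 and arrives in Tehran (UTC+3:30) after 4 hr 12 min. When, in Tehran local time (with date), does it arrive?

6:28 PM on November 1

Convert departure to UTC: 4:46 PM − 6:00 = 10:46 AM UTC on Nov 1.
Add 4 hours 12 minutes travel time → 2:58 PM UTC.
Tehran is UTC+3:30, so local arrival = 2:58 PM + 3:30 = 6:28 PM on Nov 1.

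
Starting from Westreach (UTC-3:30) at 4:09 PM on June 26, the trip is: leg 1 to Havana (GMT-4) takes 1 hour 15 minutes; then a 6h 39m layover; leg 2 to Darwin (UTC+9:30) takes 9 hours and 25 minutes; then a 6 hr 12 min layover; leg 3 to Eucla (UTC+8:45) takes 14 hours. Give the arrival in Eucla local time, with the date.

Convert departure to UTC: 4:09 PM + 3:30 = 7:39 PM UTC on Jun 26.
Add 1 hour and 15 minutes leg 1 → 8:54 PM UTC.
Add 6 hours 39 minutes layover in Havana → 3:33 AM UTC (Jun 27).
Add 9 hours and 25 minutes leg 2 → 12:58 PM UTC.
Add 6 hours 12 minutes layover in Darwin → 7:10 PM UTC.
Add 14 hours leg 3 → 9:10 AM UTC (Jun 28).
Eucla is UTC+8:45, so local arrival = 9:10 AM + 8:45 = 5:55 PM on Jun 28.

5:55 PM on June 28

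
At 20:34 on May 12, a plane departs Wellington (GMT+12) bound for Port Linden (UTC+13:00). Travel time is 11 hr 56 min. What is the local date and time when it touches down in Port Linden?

Convert departure to UTC: 20:34 − 12:00 = 08:34 UTC on May 12.
Add 11 hours and 56 minutes travel time → 20:30 UTC.
Port Linden is UTC+13:00, so local arrival = 20:30 + 13:00 = 09:30 on May 13.

09:30 on May 13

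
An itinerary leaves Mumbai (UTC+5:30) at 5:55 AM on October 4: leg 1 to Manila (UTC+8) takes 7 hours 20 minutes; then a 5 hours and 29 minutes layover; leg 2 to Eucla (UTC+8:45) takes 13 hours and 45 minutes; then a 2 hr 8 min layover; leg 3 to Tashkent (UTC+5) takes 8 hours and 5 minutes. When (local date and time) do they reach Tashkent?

Convert departure to UTC: 5:55 AM − 5:30 = 12:25 AM UTC on Oct 4.
Add 7 hours and 20 minutes leg 1 → 7:45 AM UTC.
Add 5 hours 29 minutes layover in Manila → 1:14 PM UTC.
Add 13 hours and 45 minutes leg 2 → 2:59 AM UTC (Oct 5).
Add 2 hours 8 minutes layover in Eucla → 5:07 AM UTC.
Add 8 hours 5 minutes leg 3 → 1:12 PM UTC.
Tashkent is UTC+5:00, so local arrival = 1:12 PM + 5:00 = 6:12 PM on Oct 5.

6:12 PM on October 5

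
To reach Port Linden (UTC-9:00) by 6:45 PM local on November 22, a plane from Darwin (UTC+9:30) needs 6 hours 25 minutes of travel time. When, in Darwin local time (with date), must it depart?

Target arrival in UTC: 6:45 PM + 9:00 = 3:45 AM on Nov 23.
Subtract 6 hours 25 minutes → departure 9:20 PM UTC on Nov 22.
Darwin is UTC+9:30: 9:20 PM + 9:30 = 6:50 AM on Nov 23.

6:50 AM on November 23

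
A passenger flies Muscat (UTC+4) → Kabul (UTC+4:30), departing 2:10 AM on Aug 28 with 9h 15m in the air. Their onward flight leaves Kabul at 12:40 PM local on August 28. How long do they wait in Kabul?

Convert departure to UTC: 2:10 AM − 4:00 = 10:10 PM UTC on Aug 27.
Add 9 hours 15 minutes flight time → 7:25 AM UTC (Aug 28).
Kabul is UTC+4:30, so local arrival = 7:25 AM + 4:30 = 11:55 AM on Aug 28.
Layover = 12:40 PM − 11:55 AM = 45 minutes.

45 minutes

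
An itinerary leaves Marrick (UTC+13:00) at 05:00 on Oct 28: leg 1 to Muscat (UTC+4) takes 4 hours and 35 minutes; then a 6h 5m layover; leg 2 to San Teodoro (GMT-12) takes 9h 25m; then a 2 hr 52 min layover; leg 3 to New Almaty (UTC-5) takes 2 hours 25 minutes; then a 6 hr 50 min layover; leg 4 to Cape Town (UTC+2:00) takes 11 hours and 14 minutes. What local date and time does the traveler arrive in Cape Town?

13:26 on October 29

Convert departure to UTC: 05:00 − 13:00 = 16:00 UTC on Oct 27.
Add 4 hours 35 minutes leg 1 → 20:35 UTC.
Add 6 hours 5 minutes layover in Muscat → 02:40 UTC (Oct 28).
Add 9 hours and 25 minutes leg 2 → 12:05 UTC.
Add 2 hours 52 minutes layover in San Teodoro → 14:57 UTC.
Add 2 hours 25 minutes leg 3 → 17:22 UTC.
Add 6 hours 50 minutes layover in New Almaty → 00:12 UTC (Oct 29).
Add 11 hours and 14 minutes leg 4 → 11:26 UTC.
Cape Town is UTC+2:00, so local arrival = 11:26 + 2:00 = 13:26 on Oct 29.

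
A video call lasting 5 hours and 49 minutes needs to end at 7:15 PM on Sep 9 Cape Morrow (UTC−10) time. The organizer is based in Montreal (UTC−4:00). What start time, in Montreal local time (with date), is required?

7:26 PM on September 9

Target end time in UTC: 7:15 PM + 10:00 = 5:15 AM on Sep 10.
Subtract 5 hours and 49 minutes → start 11:26 PM UTC on Sep 9.
Montreal is UTC−4:00: 11:26 PM − 4:00 = 7:26 PM on Sep 9.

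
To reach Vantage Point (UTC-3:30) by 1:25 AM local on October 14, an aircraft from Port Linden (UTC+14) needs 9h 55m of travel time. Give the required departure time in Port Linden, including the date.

9:00 AM on Oct 14

Target arrival in UTC: 1:25 AM + 3:30 = 4:55 AM on Oct 14.
Subtract 9 hours and 55 minutes → departure 7:00 PM UTC on Oct 13.
Port Linden is UTC+14:00: 7:00 PM + 14:00 = 9:00 AM on Oct 14.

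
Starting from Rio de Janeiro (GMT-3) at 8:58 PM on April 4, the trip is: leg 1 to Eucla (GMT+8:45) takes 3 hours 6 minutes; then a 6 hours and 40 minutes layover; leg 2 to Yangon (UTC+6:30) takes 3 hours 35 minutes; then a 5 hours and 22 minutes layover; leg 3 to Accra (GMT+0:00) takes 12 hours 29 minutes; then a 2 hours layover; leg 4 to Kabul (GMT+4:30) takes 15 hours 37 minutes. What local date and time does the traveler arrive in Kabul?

5:17 AM on April 7

Convert departure to UTC: 8:58 PM + 3:00 = 11:58 PM UTC on Apr 4.
Add 3 hours and 6 minutes leg 1 → 3:04 AM UTC (Apr 5).
Add 6 hours 40 minutes layover in Eucla → 9:44 AM UTC.
Add 3 hours 35 minutes leg 2 → 1:19 PM UTC.
Add 5 hours 22 minutes layover in Yangon → 6:41 PM UTC.
Add 12 hours 29 minutes leg 3 → 7:10 AM UTC (Apr 6).
Add 2 hours layover in Accra → 9:10 AM UTC.
Add 15 hours and 37 minutes leg 4 → 12:47 AM UTC (Apr 7).
Kabul is UTC+4:30, so local arrival = 12:47 AM + 4:30 = 5:17 AM on Apr 7.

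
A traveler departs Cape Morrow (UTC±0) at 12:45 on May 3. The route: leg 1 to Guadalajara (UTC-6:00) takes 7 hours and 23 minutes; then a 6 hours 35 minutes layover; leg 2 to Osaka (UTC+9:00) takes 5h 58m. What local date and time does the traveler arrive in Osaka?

17:41 on May 4

Cape Morrow is at UTC+0, so departure is already 12:45 UTC on May 3.
Add 7 hours and 23 minutes leg 1 → 20:08 UTC.
Add 6 hours and 35 minutes layover in Guadalajara → 02:43 UTC (May 4).
Add 5 hours 58 minutes leg 2 → 08:41 UTC.
Osaka is UTC+9:00, so local arrival = 08:41 + 9:00 = 17:41 on May 4.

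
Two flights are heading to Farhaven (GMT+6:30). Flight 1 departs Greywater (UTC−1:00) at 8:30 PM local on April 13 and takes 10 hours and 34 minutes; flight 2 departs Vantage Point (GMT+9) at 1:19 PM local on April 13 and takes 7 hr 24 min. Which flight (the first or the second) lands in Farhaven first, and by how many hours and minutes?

the second, by 20 hours 21 minutes

Flight 1 in UTC: 8:30 PM + 1:00 = 9:30 PM on Apr 13.
+10 hours 34 minutes → arrive 8:04 AM UTC on Apr 14.
Flight 2 in UTC: 1:19 PM − 9:00 = 4:19 AM on Apr 13.
+7 hours 24 minutes → arrive 11:43 AM UTC on Apr 13.
Flight 2 lands earlier by 20 hours 21 minutes.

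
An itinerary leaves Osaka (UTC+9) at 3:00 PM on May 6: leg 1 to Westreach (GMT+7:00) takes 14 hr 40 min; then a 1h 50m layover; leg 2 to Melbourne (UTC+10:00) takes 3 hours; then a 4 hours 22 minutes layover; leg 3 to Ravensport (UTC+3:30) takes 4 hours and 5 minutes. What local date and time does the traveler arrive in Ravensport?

1:27 PM on May 7

Convert departure to UTC: 3:00 PM − 9:00 = 6:00 AM UTC on May 6.
Add 14 hours 40 minutes leg 1 → 8:40 PM UTC.
Add 1 hour 50 minutes layover in Westreach → 10:30 PM UTC.
Add 3 hours leg 2 → 1:30 AM UTC (May 7).
Add 4 hours 22 minutes layover in Melbourne → 5:52 AM UTC.
Add 4 hours and 5 minutes leg 3 → 9:57 AM UTC.
Ravensport is UTC+3:30, so local arrival = 9:57 AM + 3:30 = 1:27 PM on May 7.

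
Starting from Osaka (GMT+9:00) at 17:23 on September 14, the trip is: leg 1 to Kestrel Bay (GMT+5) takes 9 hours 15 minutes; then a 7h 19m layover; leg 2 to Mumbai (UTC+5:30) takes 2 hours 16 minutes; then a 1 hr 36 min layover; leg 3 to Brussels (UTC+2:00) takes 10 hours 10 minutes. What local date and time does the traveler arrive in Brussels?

16:59 on September 15

Convert departure to UTC: 17:23 − 9:00 = 08:23 UTC on Sep 14.
Add 9 hours 15 minutes leg 1 → 17:38 UTC.
Add 7 hours and 19 minutes layover in Kestrel Bay → 00:57 UTC (Sep 15).
Add 2 hours and 16 minutes leg 2 → 03:13 UTC.
Add 1 hour 36 minutes layover in Mumbai → 04:49 UTC.
Add 10 hours and 10 minutes leg 3 → 14:59 UTC.
Brussels is UTC+2:00, so local arrival = 14:59 + 2:00 = 16:59 on Sep 15.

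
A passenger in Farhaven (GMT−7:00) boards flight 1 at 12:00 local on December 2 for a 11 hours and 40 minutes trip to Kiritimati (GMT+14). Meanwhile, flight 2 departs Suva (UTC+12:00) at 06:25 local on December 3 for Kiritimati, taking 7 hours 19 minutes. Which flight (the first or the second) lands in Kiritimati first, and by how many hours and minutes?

the second, by 4 hours 56 minutes

Flight 1 in UTC: 12:00 + 7:00 = 19:00 on Dec 2.
+11 hours and 40 minutes → arrive 06:40 UTC on Dec 3.
Flight 2 in UTC: 06:25 − 12:00 = 18:25 on Dec 2.
+7 hours 19 minutes → arrive 01:44 UTC on Dec 3.
Flight 2 lands earlier by 4 hours 56 minutes.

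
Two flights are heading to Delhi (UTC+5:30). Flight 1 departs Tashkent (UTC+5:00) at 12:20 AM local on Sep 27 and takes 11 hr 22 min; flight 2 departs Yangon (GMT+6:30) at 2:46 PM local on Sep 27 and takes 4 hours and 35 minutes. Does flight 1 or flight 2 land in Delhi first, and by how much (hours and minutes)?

the first, by 6 hours 9 minutes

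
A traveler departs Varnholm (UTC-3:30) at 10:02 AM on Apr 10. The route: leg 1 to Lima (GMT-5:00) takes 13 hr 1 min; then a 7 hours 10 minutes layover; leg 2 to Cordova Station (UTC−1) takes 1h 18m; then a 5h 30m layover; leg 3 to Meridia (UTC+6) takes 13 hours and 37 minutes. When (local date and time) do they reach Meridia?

12:08 PM on Apr 12

Convert departure to UTC: 10:02 AM + 3:30 = 1:32 PM UTC on Apr 10.
Add 13 hours and 1 minute leg 1 → 2:33 AM UTC (Apr 11).
Add 7 hours 10 minutes layover in Lima → 9:43 AM UTC.
Add 1 hour and 18 minutes leg 2 → 11:01 AM UTC.
Add 5 hours and 30 minutes layover in Cordova Station → 4:31 PM UTC.
Add 13 hours 37 minutes leg 3 → 6:08 AM UTC (Apr 12).
Meridia is UTC+6:00, so local arrival = 6:08 AM + 6:00 = 12:08 PM on Apr 12.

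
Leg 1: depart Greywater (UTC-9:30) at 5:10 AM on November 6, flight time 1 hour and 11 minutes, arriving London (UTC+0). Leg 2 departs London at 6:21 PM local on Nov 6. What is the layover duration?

2 hours 30 minutes

Convert departure to UTC: 5:10 AM + 9:30 = 2:40 PM UTC on Nov 6.
Add 1 hour 11 minutes flight time → 3:51 PM UTC.
London is UTC+0, so local arrival is the same: 3:51 PM on Nov 6.
Layover = 6:21 PM − 3:51 PM = 2 hours 30 minutes.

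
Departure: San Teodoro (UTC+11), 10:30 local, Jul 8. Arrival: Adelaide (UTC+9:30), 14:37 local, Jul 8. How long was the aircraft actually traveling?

5 hours 37 minutes

Adelaide is 1:30 behind San Teodoro.
Clock-face elapsed time (ignoring zones) is 4 hours 7 minutes.
Actual elapsed = 4 hours 7 minutes + 1:30 = 5 hours 37 minutes.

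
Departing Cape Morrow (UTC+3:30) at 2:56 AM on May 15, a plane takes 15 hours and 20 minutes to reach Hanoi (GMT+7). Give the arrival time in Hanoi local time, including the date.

9:46 PM on May 15

Convert departure to UTC: 2:56 AM − 3:30 = 11:26 PM UTC on May 14.
Add 15 hours 20 minutes travel time → 2:46 PM UTC (May 15).
Hanoi is UTC+7:00, so local arrival = 2:46 PM + 7:00 = 9:46 PM on May 15.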